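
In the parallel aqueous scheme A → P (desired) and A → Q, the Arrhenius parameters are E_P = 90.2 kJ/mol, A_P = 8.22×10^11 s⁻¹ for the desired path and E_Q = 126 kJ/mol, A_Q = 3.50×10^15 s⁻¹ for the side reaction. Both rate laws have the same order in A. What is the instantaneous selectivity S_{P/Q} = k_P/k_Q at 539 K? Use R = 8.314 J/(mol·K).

0.692

With equal orders, S_{P/Q} = k_P/k_Q = (A_P/A_Q)·exp[(E_Q−E_P)/(RT)].
(E_Q−E_P)/(RT) = (126−90.2)×10³/(8.314×539) = 35800/4481 = 7.989.
k_P/k_Q = (8.22×10^11/3.50×10^15)·exp(7.989) = 2.349×10^-4 × 2948 = 0.692.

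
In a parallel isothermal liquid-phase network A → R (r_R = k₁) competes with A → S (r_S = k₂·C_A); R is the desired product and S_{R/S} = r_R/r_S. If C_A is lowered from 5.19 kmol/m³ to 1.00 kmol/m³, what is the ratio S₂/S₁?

5.19

S_{R/S} = (k₁/k₂)·C_A⁻¹, so S₂/S₁ = (C_{A,2}/C_{A,1})⁻¹.
= 5.19/1.00 = 5.19.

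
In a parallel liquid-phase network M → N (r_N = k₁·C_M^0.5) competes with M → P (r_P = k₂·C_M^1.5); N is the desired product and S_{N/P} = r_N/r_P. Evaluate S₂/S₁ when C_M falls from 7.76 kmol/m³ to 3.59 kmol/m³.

2.16

S_{N/P} = (k₁/k₂)·C_M⁻¹, so S₂/S₁ = (C_{M,2}/C_{M,1})⁻¹.
= 7.76/3.59 = 2.16.
Selectivity toward N rises as C_M falls — low-concentration operation is favoured.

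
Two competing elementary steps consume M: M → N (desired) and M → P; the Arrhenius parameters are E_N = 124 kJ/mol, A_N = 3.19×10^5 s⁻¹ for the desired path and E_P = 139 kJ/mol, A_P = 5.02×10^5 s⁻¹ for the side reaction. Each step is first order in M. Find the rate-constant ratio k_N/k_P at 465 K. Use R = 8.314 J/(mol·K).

30.8

With equal orders, S_{N/P} = k_N/k_P = (A_N/A_P)·exp[(E_P−E_N)/(RT)].
(E_P−E_N)/(RT) = (139−124)×10³/(8.314×465) = 15000/3866 = 3.880.
k_N/k_P = (3.19×10^5/5.02×10^5)·exp(3.880) = 0.6355 × 48.42 = 30.8.
Since E_N < E_P, lowering the temperature improves selectivity toward N.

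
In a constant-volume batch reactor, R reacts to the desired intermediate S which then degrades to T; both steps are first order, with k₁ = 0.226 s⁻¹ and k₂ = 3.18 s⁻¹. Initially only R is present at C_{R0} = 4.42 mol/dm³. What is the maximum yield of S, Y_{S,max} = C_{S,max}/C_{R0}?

Evaluating C_S at t_opt = ln(k₂/k₁)/(k₂−k₁) gives C_{S,max}/C_{R0} = (k₁/k₂)^[k₂/(k₂−k₁)].
= (0.226/3.18)^(3.18/(3.18−0.226)) = (0.07107)^(1.077) = 0.05805.

0.0581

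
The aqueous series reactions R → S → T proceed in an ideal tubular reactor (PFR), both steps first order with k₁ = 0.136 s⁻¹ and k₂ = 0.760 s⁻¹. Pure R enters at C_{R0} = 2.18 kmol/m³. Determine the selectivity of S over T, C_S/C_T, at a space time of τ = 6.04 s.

0.201

Solving the coupled first-order balances gives C_S(τ) = [k₁/(k₂−k₁)]·C_{R0}·(e^(−k₁τ) − e^(−k₂τ)).
e^(−k₁τ) = e^(−0.136×6.04) = e^(−0.8214) = 0.4398; e^(−k₂τ) = e^(−4.590) = 0.01015.
C_S = 0.136×2.18/(0.760−0.136) × (0.4398−0.01015) = 0.4751×0.4296 = 0.2041 kmol/m³.
C_R = C_{R0}e^(−k₁τ) = 0.9588 kmol/m³, so C_T = C_{R0}−C_R−C_S = 1.017 kmol/m³; C_S/C_T = 0.201.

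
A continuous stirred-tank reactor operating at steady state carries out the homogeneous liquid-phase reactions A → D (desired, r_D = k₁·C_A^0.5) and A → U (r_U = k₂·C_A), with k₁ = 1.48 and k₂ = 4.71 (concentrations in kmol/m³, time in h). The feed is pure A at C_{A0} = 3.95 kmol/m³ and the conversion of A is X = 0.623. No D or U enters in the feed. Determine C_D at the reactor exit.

0.504 kmol/m³

Exit C_A = C_{A0}(1−X) = 3.95×0.377 = 1.489 kmol/m³.
Rates in a CSTR are evaluated at the outlet concentration: r_D = 1.48×1.489^0.5 = 1.806, r_U = 4.71×1.489 = 7.014.
Fraction of consumed A going to D: r_D/(r_D+r_U) = 0.2048.
C_D = 0.2048·C_{A0}·X = 0.2048×3.95×0.623 = 0.504 kmol/m³.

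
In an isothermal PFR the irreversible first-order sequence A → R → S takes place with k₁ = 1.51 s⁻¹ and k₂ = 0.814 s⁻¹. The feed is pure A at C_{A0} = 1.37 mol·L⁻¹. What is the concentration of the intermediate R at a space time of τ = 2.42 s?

0.338 mol·L⁻¹

Solving the coupled first-order balances gives C_R(τ) = [k₁/(k₂−k₁)]·C_{A0}·(e^(−k₁τ) − e^(−k₂τ)).
e^(−k₁τ) = e^(−1.51×2.42) = e^(−3.654) = 0.02588; e^(−k₂τ) = e^(−1.970) = 0.1395.
C_R = 1.51×1.37/(0.814−1.51) × (0.02588−0.1395) = (-2.972)×(-0.1136) = 0.3376 mol·L⁻¹.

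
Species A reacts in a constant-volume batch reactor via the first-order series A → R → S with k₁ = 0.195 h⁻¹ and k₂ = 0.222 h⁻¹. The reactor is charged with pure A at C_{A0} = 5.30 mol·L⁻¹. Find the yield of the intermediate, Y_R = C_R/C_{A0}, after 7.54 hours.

0.306

The intermediate concentration in a first-order A→B→C sequence is C_R = k₁C_{A0}(e^(−k₁t) − e^(−k₂t))/(k₂−k₁).
e^(−k₁t) = e^(−0.195×7.54) = e^(−1.470) = 0.2299; e^(−k₂t) = e^(−1.674) = 0.1875.
C_R = 0.195×5.30/(0.222−0.195) × (0.2299−0.1875) = 38.28×0.04234 = 1.621 mol·L⁻¹.
Y_R = C_R/C_{A0} = 1.621/5.30 = 0.306.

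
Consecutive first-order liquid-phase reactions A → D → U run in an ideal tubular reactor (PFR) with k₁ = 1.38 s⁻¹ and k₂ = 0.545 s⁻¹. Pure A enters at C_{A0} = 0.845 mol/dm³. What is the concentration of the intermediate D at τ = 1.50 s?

0.440 mol/dm³

The intermediate concentration in a first-order A→B→C sequence is C_D = k₁C_{A0}(e^(−k₁τ) − e^(−k₂τ))/(k₂−k₁).
e^(−k₁τ) = e^(−1.38×1.50) = e^(−2.070) = 0.1262; e^(−k₂τ) = e^(−0.8175) = 0.4415.
C_D = 1.38×0.845/(0.545−1.38) × (0.1262−0.4415) = (-1.397)×(-0.3153) = 0.4404 mol/dm³.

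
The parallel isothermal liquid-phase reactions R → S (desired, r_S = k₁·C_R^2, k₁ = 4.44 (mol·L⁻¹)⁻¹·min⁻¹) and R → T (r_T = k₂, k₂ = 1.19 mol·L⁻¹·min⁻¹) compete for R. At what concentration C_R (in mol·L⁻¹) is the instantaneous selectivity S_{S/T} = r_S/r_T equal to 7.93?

1.46 mol·L⁻¹

S_{S/T} = (k₁/k₂)·C_R^2 ⇒ C_R = (S·k₂/k₁)^(0.5).
= (7.93×1.19/4.44)^(0.5) = (2.125)^(0.5) = 1.46 mol·L⁻¹.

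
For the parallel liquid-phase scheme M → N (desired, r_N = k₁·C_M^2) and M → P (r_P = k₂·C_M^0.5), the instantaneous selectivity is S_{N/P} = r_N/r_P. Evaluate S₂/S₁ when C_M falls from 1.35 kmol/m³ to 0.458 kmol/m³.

0.198

S_{N/P} = (k₁/k₂)·C_M^1.5, so S₂/S₁ = (C_{M,2}/C_{M,1})^1.5.
= (0.458/1.35)^1.5 = (0.3393)^1.5 = 0.198.
Selectivity toward N falls as C_M falls — high-concentration operation is favoured.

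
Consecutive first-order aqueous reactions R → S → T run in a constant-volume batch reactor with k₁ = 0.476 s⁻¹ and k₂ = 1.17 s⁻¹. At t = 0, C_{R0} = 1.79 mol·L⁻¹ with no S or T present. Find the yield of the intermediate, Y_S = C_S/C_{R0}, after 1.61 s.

0.214

The intermediate concentration in a first-order A→B→C sequence is C_S = k₁C_{R0}(e^(−k₁t) − e^(−k₂t))/(k₂−k₁).
e^(−k₁t) = e^(−0.476×1.61) = e^(−0.7664) = 0.4647; e^(−k₂t) = e^(−1.884) = 0.1520.
C_S = 0.476×1.79/(1.17−0.476) × (0.4647−0.1520) = 1.228×0.3127 = 0.3839 mol·L⁻¹.
Y_S = C_S/C_{R0} = 0.3839/1.79 = 0.214.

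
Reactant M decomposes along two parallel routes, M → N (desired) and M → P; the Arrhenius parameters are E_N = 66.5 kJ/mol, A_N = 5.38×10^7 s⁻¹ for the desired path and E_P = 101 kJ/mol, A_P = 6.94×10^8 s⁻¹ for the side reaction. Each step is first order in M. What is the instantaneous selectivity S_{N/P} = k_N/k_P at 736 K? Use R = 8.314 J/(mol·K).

Since both paths have the same order in M, the concentration cancels and S_{N/P} = k_N/k_P = (A_N/A_P)·exp[(E_P−E_N)/(RT)].
(E_P−E_N)/(RT) = (101−66.5)×10³/(8.314×736) = 34500/6119 = 5.638.
k_N/k_P = (5.38×10^7/6.94×10^8)·exp(5.638) = 0.07752 × 280.9 = 21.8.

21.8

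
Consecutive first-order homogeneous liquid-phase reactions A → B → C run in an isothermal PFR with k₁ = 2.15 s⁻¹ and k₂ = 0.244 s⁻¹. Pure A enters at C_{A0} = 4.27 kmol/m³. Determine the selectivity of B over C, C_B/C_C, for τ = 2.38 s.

1.69

For first-order series with pure A initially, C_B(τ) = k₁C_{A0}/(k₂−k₁)·(e^(−k₁τ) − e^(−k₂τ)).
e^(−k₁τ) = e^(−2.15×2.38) = e^(−5.117) = 0.005994; e^(−k₂τ) = e^(−0.5807) = 0.5595.
C_B = 2.15×4.27/(0.244−2.15) × (0.005994−0.5595) = (-4.817)×(-0.5535) = 2.666 kmol/m³.
C_A = C_{A0}e^(−k₁τ) = 0.02559 kmol/m³, so C_C = C_{A0}−C_A−C_B = 1.578 kmol/m³; C_B/C_C = 1.69.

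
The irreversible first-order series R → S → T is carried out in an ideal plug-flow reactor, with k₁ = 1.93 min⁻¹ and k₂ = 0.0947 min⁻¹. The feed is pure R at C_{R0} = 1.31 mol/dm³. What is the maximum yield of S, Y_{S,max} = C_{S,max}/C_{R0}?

0.856

At the optimum, C_{S,max}/C_{R0} = (k₁/k₂)^[k₂/(k₂−k₁)].
= (1.93/0.0947)^(0.0947/(0.0947−1.93)) = (20.38)^(-0.05160) = 0.8559.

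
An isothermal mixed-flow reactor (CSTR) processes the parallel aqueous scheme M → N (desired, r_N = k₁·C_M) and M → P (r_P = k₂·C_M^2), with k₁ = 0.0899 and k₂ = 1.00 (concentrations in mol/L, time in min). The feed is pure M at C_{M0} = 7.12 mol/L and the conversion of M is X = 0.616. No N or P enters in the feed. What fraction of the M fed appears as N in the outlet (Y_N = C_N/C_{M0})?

0.0196

Exit C_M = C_{M0}(1−X) = 7.12×0.384 = 2.734 mol/L.
A CSTR operates uniformly at the exit composition, giving r_N = 0.2458 and r_P = 7.475 (each k·C_M^n at C_M = 2.734).
Fraction of consumed M going to N: r_N/(r_N+r_P) = 0.03183.
C_N = 0.03183·C_{M0}·X = 0.03183×7.12×0.616 = 0.140 mol/L; Y_N = C_N/C_{M0} = 0.0196.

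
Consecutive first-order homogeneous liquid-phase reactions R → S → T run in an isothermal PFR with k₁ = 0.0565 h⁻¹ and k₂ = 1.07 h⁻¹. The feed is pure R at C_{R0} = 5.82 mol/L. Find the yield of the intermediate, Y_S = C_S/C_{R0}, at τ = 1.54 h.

The intermediate concentration in a first-order A→B→C sequence is C_S = k₁C_{R0}(e^(−k₁τ) − e^(−k₂τ))/(k₂−k₁).
e^(−k₁τ) = e^(−0.0565×1.54) = e^(−0.08701) = 0.9167; e^(−k₂τ) = e^(−1.648) = 0.1925.
C_S = 0.0565×5.82/(1.07−0.0565) × (0.9167−0.1925) = 0.3244×0.7242 = 0.2350 mol/L.
Y_S = C_S/C_{R0} = 0.2350/5.82 = 0.0404.

0.0404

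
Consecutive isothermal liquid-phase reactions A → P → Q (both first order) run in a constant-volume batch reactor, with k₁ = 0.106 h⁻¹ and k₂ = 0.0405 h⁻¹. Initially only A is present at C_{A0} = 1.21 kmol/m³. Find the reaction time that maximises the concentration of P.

Setting dC_P/dt = 0 gives t_opt = ln(k₂/k₁)/(k₂−k₁).
= ln(0.0405/0.106)/(0.0405−0.106) = ln(0.3821)/-0.06550 = -0.9621/-0.06550 = 14.7 h.

14.7 h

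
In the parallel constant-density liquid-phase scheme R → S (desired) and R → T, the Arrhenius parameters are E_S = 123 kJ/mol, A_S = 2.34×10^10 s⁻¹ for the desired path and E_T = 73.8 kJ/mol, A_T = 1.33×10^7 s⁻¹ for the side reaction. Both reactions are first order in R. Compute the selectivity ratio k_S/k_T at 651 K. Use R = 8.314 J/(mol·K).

With equal orders, S_{S/T} = k_S/k_T = (A_S/A_T)·exp[(E_T−E_S)/(RT)].
(E_T−E_S)/(RT) = (73.8−123)×10³/(8.314×651) = -49200/5412 = -9.090.
k_S/k_T = (2.34×10^10/1.33×10^7)·exp(-9.090) = 1759 × 1.128×10^-4 = 0.198.

0.198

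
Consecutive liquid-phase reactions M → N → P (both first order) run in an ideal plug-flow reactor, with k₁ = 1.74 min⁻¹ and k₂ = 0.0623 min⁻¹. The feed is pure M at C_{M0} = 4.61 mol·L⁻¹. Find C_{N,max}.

At the optimum, C_{N,max}/C_{M0} = (k₁/k₂)^[k₂/(k₂−k₁)].
= (1.74/0.0623)^(0.0623/(0.0623−1.74)) = (27.93)^(-0.03713) = 0.8837.
C_{N,max} = 0.8837×4.61 = 4.07 mol·L⁻¹.

4.07 mol·L⁻¹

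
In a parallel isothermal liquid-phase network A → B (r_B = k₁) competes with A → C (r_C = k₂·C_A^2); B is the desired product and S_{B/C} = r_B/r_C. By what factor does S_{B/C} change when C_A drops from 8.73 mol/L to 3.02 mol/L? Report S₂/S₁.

S_{B/C} = (k₁/k₂)·C_A^-2, so S₂/S₁ = (C_{A,2}/C_{A,1})^-2.
= (3.02/8.73)^(-2) = (0.3459)^(-2) = 8.36.
Selectivity toward B rises as C_A falls — low-concentration operation is favoured.

8.36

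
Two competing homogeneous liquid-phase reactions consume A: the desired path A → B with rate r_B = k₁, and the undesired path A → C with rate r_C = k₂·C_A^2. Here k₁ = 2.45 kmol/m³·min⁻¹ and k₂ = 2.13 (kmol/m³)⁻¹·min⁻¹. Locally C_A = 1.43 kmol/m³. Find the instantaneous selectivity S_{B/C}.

0.562

S_{B/C} = r_B/r_C = (k₁)/(k₂·C_A^2) = (k₁/k₂)·C_A^-2.
= (2.45) / (2.13×1.430^2) = 2.450/4.356 = 0.562.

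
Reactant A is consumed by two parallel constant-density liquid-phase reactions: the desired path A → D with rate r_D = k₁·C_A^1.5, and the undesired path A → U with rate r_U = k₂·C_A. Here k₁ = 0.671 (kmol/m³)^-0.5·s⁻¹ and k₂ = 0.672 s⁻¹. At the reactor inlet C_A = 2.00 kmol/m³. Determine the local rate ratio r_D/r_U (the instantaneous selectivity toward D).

S_{D/U} = r_D/r_U = (k₁·C_A^1.5)/(k₂·C_A) = (k₁/k₂)·C_A^0.5.
= (0.671×2.000^1.5) / (0.672×2.000) = 1.898/1.344 = 1.41.
Since the desired path is higher order in A, keeping C_A high (PFR or concentrated feed) favours D.

1.41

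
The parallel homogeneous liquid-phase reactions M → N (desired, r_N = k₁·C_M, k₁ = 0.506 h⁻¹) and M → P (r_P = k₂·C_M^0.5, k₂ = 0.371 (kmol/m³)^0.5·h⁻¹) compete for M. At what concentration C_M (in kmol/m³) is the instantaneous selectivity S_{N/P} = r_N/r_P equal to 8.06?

S_{N/P} = (k₁/k₂)·C_M^0.5 ⇒ C_M = (S·k₂/k₁)^(2).
= (8.06×0.371/0.506)^(2) = (5.910)^(2) = 34.9 kmol/m³.

34.9 kmol/m³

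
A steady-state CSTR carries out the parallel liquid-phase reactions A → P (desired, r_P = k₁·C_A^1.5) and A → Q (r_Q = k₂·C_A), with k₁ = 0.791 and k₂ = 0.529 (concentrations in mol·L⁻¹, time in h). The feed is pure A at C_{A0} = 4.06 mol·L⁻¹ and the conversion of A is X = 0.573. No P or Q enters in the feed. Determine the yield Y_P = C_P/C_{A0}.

0.380

Exit C_A = C_{A0}(1−X) = 4.06×0.427 = 1.734 mol·L⁻¹.
A CSTR operates uniformly at the exit composition, giving r_P = 1.806 and r_Q = 0.9171 (each k·C_A^n at C_A = 1.734).
Fraction of consumed A going to P: r_P/(r_P+r_Q) = 0.6632.
C_P = 0.6632·C_{A0}·X = 0.6632×4.06×0.573 = 1.54 mol·L⁻¹; Y_P = C_P/C_{A0} = 0.380.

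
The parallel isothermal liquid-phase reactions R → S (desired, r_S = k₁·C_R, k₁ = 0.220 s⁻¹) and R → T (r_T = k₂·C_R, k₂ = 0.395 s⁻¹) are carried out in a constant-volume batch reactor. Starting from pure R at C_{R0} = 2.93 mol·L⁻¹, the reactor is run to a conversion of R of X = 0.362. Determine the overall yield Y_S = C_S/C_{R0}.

0.129

C_R = C_{R0}(1−X) = 1.869 mol·L⁻¹.
Both paths are first order in R, so the instantaneous fraction to S is constant: dC_S/d(−C_R) = k₁/(k₁+k₂) = 0.3577.
C_S = 0.3577·(C_{R0}−C_R) = 0.3577×1.061 = 0.379 mol·L⁻¹.
Y_S = C_S/C_{R0} = 0.3794/2.93 = 0.129.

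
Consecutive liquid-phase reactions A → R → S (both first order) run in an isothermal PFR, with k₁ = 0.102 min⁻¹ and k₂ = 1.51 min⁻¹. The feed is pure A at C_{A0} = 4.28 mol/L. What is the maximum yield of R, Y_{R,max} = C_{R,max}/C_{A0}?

For a first-order series the maximum intermediate yield is C_{R,max}/C_{A0} = (k₁/k₂)^[k₂/(k₂−k₁)].
= (0.102/1.51)^(1.51/(1.51−0.102)) = (0.06755)^(1.072) = 0.05557.

0.0556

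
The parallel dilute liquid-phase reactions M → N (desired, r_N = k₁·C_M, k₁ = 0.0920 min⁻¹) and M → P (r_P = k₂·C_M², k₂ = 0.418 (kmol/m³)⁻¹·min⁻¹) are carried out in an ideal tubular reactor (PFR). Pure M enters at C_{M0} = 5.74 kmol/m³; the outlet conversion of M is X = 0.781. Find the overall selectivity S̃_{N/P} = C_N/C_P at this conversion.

C_M = C_{M0}(1−X) = 1.257 kmol/m³.
Along a PFR/batch, dC_N/dC_M = −r_N/(r_N+r_P) = −k₁/(k₁+k₂·C_M).
Integrating from C_{M0} to C_M: C_N = (0.0920/0.418)·ln[(0.0920+0.418·5.74)/(0.0920+0.418·1.26)] = 0.2201·ln(2.491/0.6175) = 0.3070 kmol/m³.
C_P = (C_{M0}−C_M)−C_N = 4.176 kmol/m³; S̃_{N/P} = 0.3070/4.176 = 0.0735.

0.0735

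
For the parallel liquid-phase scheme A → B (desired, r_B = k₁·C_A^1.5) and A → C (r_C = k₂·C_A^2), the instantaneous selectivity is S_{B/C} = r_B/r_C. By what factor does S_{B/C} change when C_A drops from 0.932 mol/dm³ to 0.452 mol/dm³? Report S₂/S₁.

1.44

S_{B/C} = (k₁/k₂)·C_A^-0.5, so S₂/S₁ = (C_{A,2}/C_{A,1})^-0.5.
= (0.452/0.932)^(-0.5) = (0.4850)^(-0.5) = 1.44.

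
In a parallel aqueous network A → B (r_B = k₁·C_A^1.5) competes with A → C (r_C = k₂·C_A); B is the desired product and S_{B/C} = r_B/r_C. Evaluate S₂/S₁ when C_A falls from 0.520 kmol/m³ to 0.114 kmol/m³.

0.468

S_{B/C} = (k₁/k₂)·C_A^0.5, so S₂/S₁ = (C_{A,2}/C_{A,1})^0.5.
= (0.114/0.520)^0.5 = (0.2192)^0.5 = 0.468.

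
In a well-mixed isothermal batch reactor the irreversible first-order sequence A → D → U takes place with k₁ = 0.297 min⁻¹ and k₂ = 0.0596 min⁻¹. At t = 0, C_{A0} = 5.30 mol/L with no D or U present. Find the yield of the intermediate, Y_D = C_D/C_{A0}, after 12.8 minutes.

0.555

Solving the coupled first-order balances gives C_D(t) = [k₁/(k₂−k₁)]·C_{A0}·(e^(−k₁t) − e^(−k₂t)).
e^(−k₁t) = e^(−0.297×12.8) = e^(−3.802) = 0.02234; e^(−k₂t) = e^(−0.7629) = 0.4663.
C_D = 0.297×5.30/(0.0596−0.297) × (0.02234−0.4663) = (-6.631)×(-0.4440) = 2.944 mol/L.
Y_D = C_D/C_{A0} = 2.944/5.30 = 0.555.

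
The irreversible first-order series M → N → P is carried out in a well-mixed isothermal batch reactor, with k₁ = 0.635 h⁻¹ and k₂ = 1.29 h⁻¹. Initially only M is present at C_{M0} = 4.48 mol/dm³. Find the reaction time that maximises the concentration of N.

1.08 h

Setting dC_N/dt = 0 gives t_opt = ln(k₂/k₁)/(k₂−k₁).
= ln(1.29/0.635)/(1.29−0.635) = ln(2.031)/0.6550 = 0.7088/0.6550 = 1.08 h.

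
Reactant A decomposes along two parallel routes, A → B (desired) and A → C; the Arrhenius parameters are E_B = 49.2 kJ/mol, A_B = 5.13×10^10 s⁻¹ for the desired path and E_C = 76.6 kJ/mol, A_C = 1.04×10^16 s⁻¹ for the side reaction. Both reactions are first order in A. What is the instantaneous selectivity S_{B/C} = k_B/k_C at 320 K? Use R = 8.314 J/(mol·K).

0.146

With equal orders, S_{B/C} = k_B/k_C = (A_B/A_C)·exp[(E_C−E_B)/(RT)].
(E_C−E_B)/(RT) = (76.6−49.2)×10³/(8.314×320) = 27400/2660 = 10.30.
k_B/k_C = (5.13×10^10/1.04×10^16)·exp(10.30) = 4.933×10^-6 × 29700 = 0.146.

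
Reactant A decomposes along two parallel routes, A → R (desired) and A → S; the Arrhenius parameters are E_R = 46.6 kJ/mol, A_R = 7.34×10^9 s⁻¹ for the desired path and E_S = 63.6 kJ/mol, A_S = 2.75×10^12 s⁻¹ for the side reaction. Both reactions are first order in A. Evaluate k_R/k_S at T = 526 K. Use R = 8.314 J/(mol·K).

0.130

k_R/k_S = (A_R/A_S)·exp[−(E_R−E_S)/(RT)] = (A_R/A_S)·exp[(E_S−E_R)/(RT)].
(E_S−E_R)/(RT) = (63.6−46.6)×10³/(8.314×526) = 17000/4373 = 3.887.
k_R/k_S = (7.34×10^9/2.75×10^12)·exp(3.887) = 0.002669 × 48.78 = 0.130.
Since E_R < E_S, lowering the temperature improves selectivity toward R.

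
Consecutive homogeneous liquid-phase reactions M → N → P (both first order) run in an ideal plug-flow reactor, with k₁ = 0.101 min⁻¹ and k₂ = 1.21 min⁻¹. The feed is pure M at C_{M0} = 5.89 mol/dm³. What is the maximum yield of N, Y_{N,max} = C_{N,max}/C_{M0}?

0.0666

Evaluating C_N at τ_opt = ln(k₂/k₁)/(k₂−k₁) gives C_{N,max}/C_{M0} = (k₁/k₂)^[k₂/(k₂−k₁)].
= (0.101/1.21)^(1.21/(1.21−0.101)) = (0.08347)^(1.091) = 0.06658.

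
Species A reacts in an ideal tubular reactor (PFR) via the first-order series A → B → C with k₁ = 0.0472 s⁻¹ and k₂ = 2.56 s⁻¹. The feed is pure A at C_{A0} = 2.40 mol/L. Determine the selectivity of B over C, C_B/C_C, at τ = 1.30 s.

For first-order series with pure A initially, C_B(τ) = k₁C_{A0}/(k₂−k₁)·(e^(−k₁τ) − e^(−k₂τ)).
e^(−k₁τ) = e^(−0.0472×1.30) = e^(−0.06136) = 0.9405; e^(−k₂τ) = e^(−3.328) = 0.03586.
C_B = 0.0472×2.40/(2.56−0.0472) × (0.9405−0.03586) = 0.04508×0.9046 = 0.04078 mol/L.
C_A = C_{A0}e^(−k₁τ) = 2.257 mol/L, so C_C = C_{A0}−C_A−C_B = 0.1021 mol/L; C_B/C_C = 0.400.

0.400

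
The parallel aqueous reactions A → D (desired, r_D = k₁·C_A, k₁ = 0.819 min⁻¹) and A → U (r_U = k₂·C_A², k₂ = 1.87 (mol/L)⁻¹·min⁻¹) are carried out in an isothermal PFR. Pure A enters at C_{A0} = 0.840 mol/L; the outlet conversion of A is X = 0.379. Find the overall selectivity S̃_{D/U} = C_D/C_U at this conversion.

0.651

C_A = C_{A0}(1−X) = 0.5216 mol/L.
Along a PFR/batch, dC_D/dC_A = −r_D/(r_D+r_U) = −k₁/(k₁+k₂·C_A).
Integrating from C_{A0} to C_A: C_D = (0.819/1.87)·ln[(0.819+1.87·0.840)/(0.819+1.87·0.522)] = 0.4380·ln(2.390/1.794) = 0.1255 mol/L.
C_U = (C_{A0}−C_A)−C_D = 0.1929 mol/L; S̃_{D/U} = 0.1255/0.1929 = 0.651.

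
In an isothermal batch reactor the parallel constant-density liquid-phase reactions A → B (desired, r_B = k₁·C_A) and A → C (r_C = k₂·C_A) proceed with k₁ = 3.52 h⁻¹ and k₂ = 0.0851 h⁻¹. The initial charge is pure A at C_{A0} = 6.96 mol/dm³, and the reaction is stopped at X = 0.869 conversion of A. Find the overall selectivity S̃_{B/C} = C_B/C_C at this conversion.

41.4

C_A = C_{A0}(1−X) = 0.9118 mol/dm³.
Both paths are first order in A, so the instantaneous fraction to B is constant: dC_B/d(−C_A) = k₁/(k₁+k₂) = 0.9764.
C_B = 0.9764·(C_{A0}−C_A) = 0.9764×6.048 = 5.91 mol/dm³.
C_C = (C_{A0}−C_A)−C_B = 0.1428 mol/dm³; S̃_{B/C} = 5.905/0.1428 = 41.4.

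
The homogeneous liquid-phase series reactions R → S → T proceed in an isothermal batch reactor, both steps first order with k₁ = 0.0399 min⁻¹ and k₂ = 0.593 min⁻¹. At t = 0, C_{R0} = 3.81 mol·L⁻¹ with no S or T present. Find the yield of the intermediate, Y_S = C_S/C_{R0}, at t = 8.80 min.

Solving the coupled first-order balances gives C_S(t) = [k₁/(k₂−k₁)]·C_{R0}·(e^(−k₁t) − e^(−k₂t)).
e^(−k₁t) = e^(−0.0399×8.80) = e^(−0.3511) = 0.7039; e^(−k₂t) = e^(−5.218) = 0.005416.
C_S = 0.0399×3.81/(0.593−0.0399) × (0.7039−0.005416) = 0.2748×0.6985 = 0.1920 mol·L⁻¹.
Y_S = C_S/C_{R0} = 0.1920/3.81 = 0.0504.

0.0504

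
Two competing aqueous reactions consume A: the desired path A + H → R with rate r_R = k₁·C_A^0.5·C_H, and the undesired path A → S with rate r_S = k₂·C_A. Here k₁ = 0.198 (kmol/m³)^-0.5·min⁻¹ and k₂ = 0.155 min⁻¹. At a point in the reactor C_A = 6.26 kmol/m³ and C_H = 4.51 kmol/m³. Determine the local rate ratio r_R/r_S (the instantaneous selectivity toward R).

2.30

S_{R/S} = r_R/r_S = (k₁·C_A^0.5·C_H)/(k₂·C_A) = (k₁/k₂)·C_A^-0.5·C_H.
= (0.198×6.260^0.5×4.510) / (0.155×6.260) = 2.234/0.9703 = 2.30.
The undesired path is higher order in A, so low C_A (CSTR or dilute feed) favours R.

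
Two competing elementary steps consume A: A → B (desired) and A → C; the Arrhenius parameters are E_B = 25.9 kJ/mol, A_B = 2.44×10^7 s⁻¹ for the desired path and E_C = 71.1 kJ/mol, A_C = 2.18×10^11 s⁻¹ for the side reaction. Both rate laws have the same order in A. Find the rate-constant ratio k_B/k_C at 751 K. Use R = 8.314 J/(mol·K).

0.156

k_B/k_C = (A_B/A_C)·exp[−(E_B−E_C)/(RT)] = (A_B/A_C)·exp[(E_C−E_B)/(RT)].
(E_C−E_B)/(RT) = (71.1−25.9)×10³/(8.314×751) = 45200/6244 = 7.239.
k_B/k_C = (2.44×10^7/2.18×10^11)·exp(7.239) = 1.119×10^-4 × 1393 = 0.156.
Since E_B < E_C, lowering the temperature improves selectivity toward B.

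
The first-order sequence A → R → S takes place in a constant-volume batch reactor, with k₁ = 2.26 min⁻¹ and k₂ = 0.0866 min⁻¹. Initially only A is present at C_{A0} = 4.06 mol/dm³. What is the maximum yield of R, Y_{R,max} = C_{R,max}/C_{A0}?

For a first-order series the maximum intermediate yield is C_{R,max}/C_{A0} = (k₁/k₂)^[k₂/(k₂−k₁)].
= (2.26/0.0866)^(0.0866/(0.0866−2.26)) = (26.10)^(-0.03985) = 0.8781.

0.878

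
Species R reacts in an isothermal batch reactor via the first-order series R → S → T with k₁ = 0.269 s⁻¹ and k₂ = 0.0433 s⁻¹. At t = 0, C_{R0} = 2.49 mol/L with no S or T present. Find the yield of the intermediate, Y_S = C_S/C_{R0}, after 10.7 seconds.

Solving the coupled first-order balances gives C_S(t) = [k₁/(k₂−k₁)]·C_{R0}·(e^(−k₁t) − e^(−k₂t)).
e^(−k₁t) = e^(−0.269×10.7) = e^(−2.878) = 0.05623; e^(−k₂t) = e^(−0.4633) = 0.6292.
C_S = 0.269×2.49/(0.0433−0.269) × (0.05623−0.6292) = (-2.968)×(-0.5730) = 1.700 mol/L.
Y_S = C_S/C_{R0} = 1.700/2.49 = 0.683.

0.683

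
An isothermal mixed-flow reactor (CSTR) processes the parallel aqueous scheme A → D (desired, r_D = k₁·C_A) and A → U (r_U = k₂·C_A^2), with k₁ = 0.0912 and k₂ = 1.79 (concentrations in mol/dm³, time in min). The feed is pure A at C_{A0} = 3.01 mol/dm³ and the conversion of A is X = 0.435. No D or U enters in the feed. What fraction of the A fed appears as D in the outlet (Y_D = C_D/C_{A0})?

0.0127

Exit C_A = C_{A0}(1−X) = 3.01×0.565 = 1.701 mol/dm³.
Rates in a CSTR are evaluated at the outlet concentration: r_D = 0.0912×1.701 = 0.1551, r_U = 1.79×1.701^2 = 5.177.
Fraction of consumed A going to D: r_D/(r_D+r_U) = 0.02909.
C_D = 0.02909·C_{A0}·X = 0.02909×3.01×0.435 = 0.0381 mol/dm³; Y_D = C_D/C_{A0} = 0.0127.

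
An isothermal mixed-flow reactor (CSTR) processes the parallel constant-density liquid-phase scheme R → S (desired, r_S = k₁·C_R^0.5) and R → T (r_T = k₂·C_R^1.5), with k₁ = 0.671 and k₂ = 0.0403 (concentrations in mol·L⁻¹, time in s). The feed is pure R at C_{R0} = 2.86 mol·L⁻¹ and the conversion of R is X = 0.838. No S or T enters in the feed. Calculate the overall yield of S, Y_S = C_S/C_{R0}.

Exit C_R = C_{R0}(1−X) = 2.86×0.162 = 0.4633 mol·L⁻¹.
A CSTR operates uniformly at the exit composition, giving r_S = 0.4567 and r_T = 0.01271 (each k·C_R^n at C_R = 0.4633).
Fraction of consumed R going to S: r_S/(r_S+r_T) = 0.9729.
C_S = 0.9729·C_{R0}·X = 0.9729×2.86×0.838 = 2.33 mol·L⁻¹; Y_S = C_S/C_{R0} = 0.815.

0.815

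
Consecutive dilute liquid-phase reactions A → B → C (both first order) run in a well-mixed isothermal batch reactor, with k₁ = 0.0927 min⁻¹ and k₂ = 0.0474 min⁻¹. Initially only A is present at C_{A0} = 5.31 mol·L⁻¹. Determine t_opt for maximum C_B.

14.8 min

The intermediate peaks when r₁ = r₂, i.e. k₁e^(−k₁t) = k₂e^(−k₂t), giving t_opt = ln(k₂/k₁)/(k₂−k₁).
= ln(0.0474/0.0927)/(0.0474−0.0927) = ln(0.5113)/-0.04530 = -0.6707/-0.04530 = 14.8 min.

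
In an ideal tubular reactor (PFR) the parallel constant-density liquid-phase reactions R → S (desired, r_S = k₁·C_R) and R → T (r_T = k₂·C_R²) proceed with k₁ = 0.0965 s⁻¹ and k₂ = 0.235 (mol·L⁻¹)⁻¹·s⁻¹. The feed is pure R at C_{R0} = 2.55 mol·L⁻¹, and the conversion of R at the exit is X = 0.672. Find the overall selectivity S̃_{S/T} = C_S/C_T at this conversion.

0.261

C_R = C_{R0}(1−X) = 0.8364 mol·L⁻¹.
Along a PFR/batch, dC_S/dC_R = −r_S/(r_S+r_T) = −k₁/(k₁+k₂·C_R).
Integrating from C_{R0} to C_R: C_S = (0.0965/0.235)·ln[(0.0965+0.235·2.55)/(0.0965+0.235·0.836)] = 0.4106·ln(0.6957/0.2931) = 0.3551 mol·L⁻¹.
C_T = (C_{R0}−C_R)−C_S = 1.359 mol·L⁻¹; S̃_{S/T} = 0.3551/1.359 = 0.261.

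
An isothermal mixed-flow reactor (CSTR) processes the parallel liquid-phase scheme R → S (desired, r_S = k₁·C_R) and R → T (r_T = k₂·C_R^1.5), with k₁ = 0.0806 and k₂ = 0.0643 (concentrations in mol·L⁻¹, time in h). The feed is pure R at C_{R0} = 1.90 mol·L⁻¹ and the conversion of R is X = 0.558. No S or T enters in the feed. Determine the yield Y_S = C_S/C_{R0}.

0.322

Exit C_R = C_{R0}(1−X) = 1.90×0.442 = 0.8398 mol·L⁻¹.
A CSTR operates uniformly at the exit composition, giving r_S = 0.06769 and r_T = 0.04949 (each k·C_R^n at C_R = 0.8398).
Fraction of consumed R going to S: r_S/(r_S+r_T) = 0.5777.
C_S = 0.5777·C_{R0}·X = 0.5777×1.90×0.558 = 0.612 mol·L⁻¹; Y_S = C_S/C_{R0} = 0.322.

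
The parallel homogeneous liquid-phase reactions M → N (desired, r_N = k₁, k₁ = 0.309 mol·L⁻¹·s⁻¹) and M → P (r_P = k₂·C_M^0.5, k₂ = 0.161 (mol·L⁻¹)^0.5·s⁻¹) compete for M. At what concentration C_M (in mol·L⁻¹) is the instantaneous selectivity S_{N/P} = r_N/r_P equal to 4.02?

S_{N/P} = (k₁/k₂)·C_M^-0.5 ⇒ C_M = (S·k₂/k₁)^(-2).
= (4.02×0.161/0.309)^(-2) = (2.095)^(-2) = 0.228 mol·L⁻¹.

0.228 mol·L⁻¹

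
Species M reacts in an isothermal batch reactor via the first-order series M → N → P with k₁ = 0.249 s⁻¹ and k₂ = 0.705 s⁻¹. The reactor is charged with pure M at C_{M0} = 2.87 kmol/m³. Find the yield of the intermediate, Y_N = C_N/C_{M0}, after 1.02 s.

Solving the coupled first-order balances gives C_N(t) = [k₁/(k₂−k₁)]·C_{M0}·(e^(−k₁t) − e^(−k₂t)).
e^(−k₁t) = e^(−0.249×1.02) = e^(−0.2540) = 0.7757; e^(−k₂t) = e^(−0.7191) = 0.4872.
C_N = 0.249×2.87/(0.705−0.249) × (0.7757−0.4872) = 1.567×0.2885 = 0.4522 kmol/m³.
Y_N = C_N/C_{M0} = 0.4522/2.87 = 0.158.

0.158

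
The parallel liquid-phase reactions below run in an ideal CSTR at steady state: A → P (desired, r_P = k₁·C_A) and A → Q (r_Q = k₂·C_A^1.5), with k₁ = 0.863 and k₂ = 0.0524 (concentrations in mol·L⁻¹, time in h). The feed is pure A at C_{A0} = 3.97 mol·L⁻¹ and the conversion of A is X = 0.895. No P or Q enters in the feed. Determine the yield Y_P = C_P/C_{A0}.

Exit C_A = C_{A0}(1−X) = 3.97×0.105 = 0.4168 mol·L⁻¹.
Rates in a CSTR are evaluated at the outlet concentration: r_P = 0.863×0.4168 = 0.3597, r_Q = 0.0524×0.4168^1.5 = 0.01410.
Fraction of consumed A going to P: r_P/(r_P+r_Q) = 0.9623.
C_P = 0.9623·C_{A0}·X = 0.9623×3.97×0.895 = 3.42 mol·L⁻¹; Y_P = C_P/C_{A0} = 0.861.

0.861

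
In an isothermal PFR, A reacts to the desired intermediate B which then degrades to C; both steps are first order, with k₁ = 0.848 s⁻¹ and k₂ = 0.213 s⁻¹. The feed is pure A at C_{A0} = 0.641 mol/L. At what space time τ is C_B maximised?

The intermediate peaks when r₁ = r₂, i.e. k₁e^(−k₁τ) = k₂e^(−k₂τ), giving τ_opt = ln(k₂/k₁)/(k₂−k₁).
= ln(0.213/0.848)/(0.213−0.848) = ln(0.2512)/-0.6350 = -1.382/-0.6350 = 2.18 s.

2.18 s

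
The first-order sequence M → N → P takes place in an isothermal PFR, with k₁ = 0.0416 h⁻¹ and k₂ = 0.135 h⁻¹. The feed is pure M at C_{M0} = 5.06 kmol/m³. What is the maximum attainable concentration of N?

For a first-order series the maximum intermediate yield is C_{N,max}/C_{M0} = (k₁/k₂)^[k₂/(k₂−k₁)].
= (0.0416/0.135)^(0.135/(0.135−0.0416)) = (0.3081)^(1.445) = 0.1824.
C_{N,max} = 0.1824×5.06 = 0.923 kmol/m³.

0.923 kmol/m³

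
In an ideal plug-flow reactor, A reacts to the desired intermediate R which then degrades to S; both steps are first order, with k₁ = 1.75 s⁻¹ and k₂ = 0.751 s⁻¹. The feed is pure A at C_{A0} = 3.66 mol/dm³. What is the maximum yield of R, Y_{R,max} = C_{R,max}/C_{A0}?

Evaluating C_R at τ_opt = ln(k₂/k₁)/(k₂−k₁) gives C_{R,max}/C_{A0} = (k₁/k₂)^[k₂/(k₂−k₁)].
= (1.75/0.751)^(0.751/(0.751−1.75)) = (2.330)^(-0.7518) = 0.5294.

0.529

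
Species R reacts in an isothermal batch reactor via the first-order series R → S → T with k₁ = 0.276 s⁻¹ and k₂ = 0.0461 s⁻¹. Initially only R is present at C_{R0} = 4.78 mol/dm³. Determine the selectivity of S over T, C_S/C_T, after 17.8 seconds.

For first-order series with pure R initially, C_S(t) = k₁C_{R0}/(k₂−k₁)·(e^(−k₁t) − e^(−k₂t)).
e^(−k₁t) = e^(−0.276×17.8) = e^(−4.913) = 0.007352; e^(−k₂t) = e^(−0.8206) = 0.4402.
C_S = 0.276×4.78/(0.0461−0.276) × (0.007352−0.4402) = (-5.738)×(-0.4328) = 2.484 mol/dm³.
C_R = C_{R0}e^(−k₁t) = 0.03514 mol/dm³, so C_T = C_{R0}−C_R−C_S = 2.261 mol/dm³; C_S/C_T = 1.10.

1.10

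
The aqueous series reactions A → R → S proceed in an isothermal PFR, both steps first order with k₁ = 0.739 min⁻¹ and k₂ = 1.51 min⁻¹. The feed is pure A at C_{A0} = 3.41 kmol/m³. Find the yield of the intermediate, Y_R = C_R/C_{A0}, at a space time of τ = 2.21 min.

Solving the coupled first-order balances gives C_R(τ) = [k₁/(k₂−k₁)]·C_{A0}·(e^(−k₁τ) − e^(−k₂τ)).
e^(−k₁τ) = e^(−0.739×2.21) = e^(−1.633) = 0.1953; e^(−k₂τ) = e^(−3.337) = 0.03554.
C_R = 0.739×3.41/(1.51−0.739) × (0.1953−0.03554) = 3.268×0.1598 = 0.5222 kmol/m³.
Y_R = C_R/C_{A0} = 0.5222/3.41 = 0.153.

0.153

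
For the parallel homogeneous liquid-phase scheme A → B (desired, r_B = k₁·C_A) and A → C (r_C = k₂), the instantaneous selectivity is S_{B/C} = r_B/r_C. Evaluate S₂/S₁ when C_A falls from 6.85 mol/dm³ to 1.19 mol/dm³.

S_{B/C} = (k₁/k₂)·C_A, so S₂/S₁ = (C_{A,2}/C_{A,1}).
= 1.19/6.85 = 0.174.

0.174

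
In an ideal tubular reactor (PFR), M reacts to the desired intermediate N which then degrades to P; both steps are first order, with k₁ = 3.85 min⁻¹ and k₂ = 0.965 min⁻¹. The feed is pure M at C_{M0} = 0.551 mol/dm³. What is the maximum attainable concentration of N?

0.347 mol/dm³

Evaluating C_N at τ_opt = ln(k₂/k₁)/(k₂−k₁) gives C_{N,max}/C_{M0} = (k₁/k₂)^[k₂/(k₂−k₁)].
= (3.85/0.965)^(0.965/(0.965−3.85)) = (3.990)^(-0.3345) = 0.6295.
C_{N,max} = 0.6295×0.551 = 0.347 mol/dm³.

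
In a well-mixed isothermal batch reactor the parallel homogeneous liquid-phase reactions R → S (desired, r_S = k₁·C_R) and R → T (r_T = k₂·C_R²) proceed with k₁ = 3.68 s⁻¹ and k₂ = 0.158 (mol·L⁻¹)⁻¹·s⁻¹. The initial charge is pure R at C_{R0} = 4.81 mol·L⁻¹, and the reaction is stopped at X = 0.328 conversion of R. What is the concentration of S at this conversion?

C_R = C_{R0}(1−X) = 3.232 mol·L⁻¹.
Along a PFR/batch, dC_S/dC_R = −r_S/(r_S+r_T) = −k₁/(k₁+k₂·C_R).
Integrating from C_{R0} to C_R: C_S = (3.68/0.158)·ln[(3.68+0.158·4.81)/(3.68+0.158·3.23)] = 23.29·ln(4.440/4.191) = 1.346 mol·L⁻¹.

1.35 mol·L⁻¹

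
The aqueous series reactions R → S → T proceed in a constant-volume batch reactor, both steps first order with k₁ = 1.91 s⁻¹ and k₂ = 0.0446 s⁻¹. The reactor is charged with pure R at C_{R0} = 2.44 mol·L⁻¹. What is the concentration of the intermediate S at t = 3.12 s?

For first-order series with pure R initially, C_S(t) = k₁C_{R0}/(k₂−k₁)·(e^(−k₁t) − e^(−k₂t)).
e^(−k₁t) = e^(−1.91×3.12) = e^(−5.959) = 0.002582; e^(−k₂t) = e^(−0.1392) = 0.8701.
C_S = 1.91×2.44/(0.0446−1.91) × (0.002582−0.8701) = (-2.498)×(-0.8675) = 2.167 mol·L⁻¹.

2.17 mol·L⁻¹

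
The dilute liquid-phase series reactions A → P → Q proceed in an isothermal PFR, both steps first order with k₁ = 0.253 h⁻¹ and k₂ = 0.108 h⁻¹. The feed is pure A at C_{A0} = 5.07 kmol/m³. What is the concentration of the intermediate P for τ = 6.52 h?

2.68 kmol/m³

Solving the coupled first-order balances gives C_P(τ) = [k₁/(k₂−k₁)]·C_{A0}·(e^(−k₁τ) − e^(−k₂τ)).
e^(−k₁τ) = e^(−0.253×6.52) = e^(−1.650) = 0.1921; e^(−k₂τ) = e^(−0.7042) = 0.4945.
C_P = 0.253×5.07/(0.108−0.253) × (0.1921−0.4945) = (-8.846)×(-0.3024) = 2.675 kmol/m³.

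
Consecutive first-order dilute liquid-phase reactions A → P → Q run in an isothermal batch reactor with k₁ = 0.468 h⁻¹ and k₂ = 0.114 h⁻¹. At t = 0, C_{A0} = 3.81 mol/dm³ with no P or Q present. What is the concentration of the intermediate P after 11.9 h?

1.28 mol/dm³

Solving the coupled first-order balances gives C_P(t) = [k₁/(k₂−k₁)]·C_{A0}·(e^(−k₁t) − e^(−k₂t)).
e^(−k₁t) = e^(−0.468×11.9) = e^(−5.569) = 0.003814; e^(−k₂t) = e^(−1.357) = 0.2575.
C_P = 0.468×3.81/(0.114−0.468) × (0.003814−0.2575) = (-5.037)×(-0.2537) = 1.278 mol/dm³.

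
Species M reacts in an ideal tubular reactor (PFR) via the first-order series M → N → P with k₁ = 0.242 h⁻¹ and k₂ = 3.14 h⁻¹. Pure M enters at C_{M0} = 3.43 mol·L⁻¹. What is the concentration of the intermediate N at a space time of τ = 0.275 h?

Solving the coupled first-order balances gives C_N(τ) = [k₁/(k₂−k₁)]·C_{M0}·(e^(−k₁τ) − e^(−k₂τ)).
e^(−k₁τ) = e^(−0.242×0.275) = e^(−0.06655) = 0.9356; e^(−k₂τ) = e^(−0.8635) = 0.4217.
C_N = 0.242×3.43/(3.14−0.242) × (0.9356−0.4217) = 0.2864×0.5139 = 0.1472 mol·L⁻¹.

0.147 mol·L⁻¹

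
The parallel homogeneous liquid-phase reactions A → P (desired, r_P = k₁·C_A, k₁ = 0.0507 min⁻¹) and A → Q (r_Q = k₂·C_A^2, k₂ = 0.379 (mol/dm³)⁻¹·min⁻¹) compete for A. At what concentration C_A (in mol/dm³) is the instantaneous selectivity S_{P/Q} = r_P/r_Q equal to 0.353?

0.379 mol/dm³

S_{P/Q} = (k₁/k₂)·C_A⁻¹ ⇒ C_A = (S·k₂/k₁)^(-1).
= (0.353×0.379/0.0507)^(-1) = (2.639)^(-1) = 0.379 mol/dm³.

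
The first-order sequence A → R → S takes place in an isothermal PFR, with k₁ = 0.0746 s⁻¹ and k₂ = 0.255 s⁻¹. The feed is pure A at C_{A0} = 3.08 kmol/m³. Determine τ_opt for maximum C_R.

The intermediate peaks when r₁ = r₂, i.e. k₁e^(−k₁τ) = k₂e^(−k₂τ), giving τ_opt = ln(k₂/k₁)/(k₂−k₁).
= ln(0.255/0.0746)/(0.255−0.0746) = ln(3.418)/0.1804 = 1.229/0.1804 = 6.81 s.

6.81 s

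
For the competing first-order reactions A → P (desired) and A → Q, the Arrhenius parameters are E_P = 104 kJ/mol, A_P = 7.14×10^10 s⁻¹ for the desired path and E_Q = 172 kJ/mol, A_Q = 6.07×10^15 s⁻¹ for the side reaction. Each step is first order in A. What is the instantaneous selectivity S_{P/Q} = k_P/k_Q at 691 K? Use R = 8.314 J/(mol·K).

1.63

With equal orders, S_{P/Q} = k_P/k_Q = (A_P/A_Q)·exp[(E_Q−E_P)/(RT)].
(E_Q−E_P)/(RT) = (172−104)×10³/(8.314×691) = 68000/5745 = 11.84.
k_P/k_Q = (7.14×10^10/6.07×10^15)·exp(11.84) = 1.176×10^-5 × 1.382×10^5 = 1.63.
Since E_P < E_Q, lowering the temperature improves selectivity toward P.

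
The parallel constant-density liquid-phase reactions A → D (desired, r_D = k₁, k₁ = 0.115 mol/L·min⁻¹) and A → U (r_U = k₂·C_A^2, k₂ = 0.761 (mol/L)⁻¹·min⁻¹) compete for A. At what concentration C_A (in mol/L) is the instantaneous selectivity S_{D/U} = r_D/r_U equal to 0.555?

S_{D/U} = (k₁/k₂)·C_A^-2 ⇒ C_A = (S·k₂/k₁)^(-0.5).
= (0.555×0.761/0.115)^(-0.5) = (3.673)^(-0.5) = 0.522 mol/L.

0.522 mol/L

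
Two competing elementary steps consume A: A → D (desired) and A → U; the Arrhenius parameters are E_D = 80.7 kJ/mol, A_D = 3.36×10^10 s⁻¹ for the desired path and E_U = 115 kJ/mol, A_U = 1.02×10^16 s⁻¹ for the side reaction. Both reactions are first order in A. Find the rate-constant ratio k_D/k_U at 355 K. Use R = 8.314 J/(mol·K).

With equal orders, S_{D/U} = k_D/k_U = (A_D/A_U)·exp[(E_U−E_D)/(RT)].
(E_U−E_D)/(RT) = (115−80.7)×10³/(8.314×355) = 34300/2951 = 11.62.
k_D/k_U = (3.36×10^10/1.02×10^16)·exp(11.62) = 3.294×10^-6 × 1.114×10^5 = 0.367.

0.367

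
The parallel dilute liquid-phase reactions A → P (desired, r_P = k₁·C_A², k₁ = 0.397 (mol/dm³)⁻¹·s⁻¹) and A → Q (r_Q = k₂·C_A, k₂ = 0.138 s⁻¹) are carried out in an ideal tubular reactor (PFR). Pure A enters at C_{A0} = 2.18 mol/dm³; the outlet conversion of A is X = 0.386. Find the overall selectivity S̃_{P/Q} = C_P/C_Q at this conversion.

C_A = C_{A0}(1−X) = 1.339 mol/dm³.
Along a PFR/batch, dC_Q/dC_A = −r_Q/(r_P+r_Q) = −k₂/(k₂+k₁·C_A).
Integrating from C_{A0} to C_A: C_Q = (0.138/0.397)·ln[(0.138+0.397·2.18)/(0.138+0.397·1.34)] = 0.3476·ln(1.003/0.6694) = 0.1407 mol/dm³.
Then C_P = (C_{A0}−C_A) − C_Q = 0.8415 − 0.1407 = 0.7008 mol/dm³.
S̃_{P/Q} = C_P/C_Q = 0.7008/0.1407 = 4.98.

4.98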